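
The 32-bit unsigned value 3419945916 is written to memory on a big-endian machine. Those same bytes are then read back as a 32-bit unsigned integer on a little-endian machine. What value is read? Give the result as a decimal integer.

3419945916 in 32-bit hexadecimal is 0xCBD83BBC.
Stored big-endian, the bytes at ascending addresses are CB D8 3B BC.
Read back as little-endian, the first byte is least significant, giving 0xBC3BD8CB.
0xBC3BD8CB = 3158038731.

3158038731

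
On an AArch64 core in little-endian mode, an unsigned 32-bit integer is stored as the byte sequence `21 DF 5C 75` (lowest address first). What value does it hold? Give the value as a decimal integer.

Little-endian stores the least-significant byte at the lowest address.
Reassemble most-significant byte first: 75 5C DF 21 → 0x755CDF21.
0x755CDF21 = 1969020705.

1969020705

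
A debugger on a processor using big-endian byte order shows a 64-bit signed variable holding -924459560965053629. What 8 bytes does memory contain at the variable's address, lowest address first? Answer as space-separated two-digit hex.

F3 2B A8 ED 63 76 E3 43

Two's complement of -924459560965053629 in 64 bits: 924459560965053629 = 0x0CD457129C891CBD; invert → 0xF32BA8ED6376E342; add 1 → 0xF32BA8ED6376E343.
Split into bytes (most-significant first): F3 2B A8 ED 63 76 E3 43.
In big-endian order the high byte comes first in memory.
So the memory order matches the most-significant-first order: F3 2B A8 ED 63 76 E3 43.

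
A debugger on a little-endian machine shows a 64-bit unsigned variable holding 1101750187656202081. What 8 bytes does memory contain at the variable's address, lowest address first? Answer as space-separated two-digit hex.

61 C7 77 56 F5 33 4A 0F

1101750187656202081 in hexadecimal, padded to 64 bits, is 0x0F4A33F55677C761.
Split into bytes (most-significant first): 0F 4A 33 F5 56 77 C7 61.
In little-endian order the low byte comes first in memory.
So at ascending addresses the bytes are 61 C7 77 56 F5 33 4A 0F.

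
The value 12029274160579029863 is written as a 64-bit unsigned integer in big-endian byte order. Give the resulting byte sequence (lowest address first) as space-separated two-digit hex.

A6 F0 91 1D 7F 19 2B 67

12029274160579029863 in hexadecimal, padded to 64 bits, is 0xA6F0911D7F192B67.
Split into bytes (most-significant first): A6 F0 91 1D 7F 19 2B 67.
Big-endian stores the most-significant byte at the lowest address.
So the memory order matches the most-significant-first order: A6 F0 91 1D 7F 19 2B 67.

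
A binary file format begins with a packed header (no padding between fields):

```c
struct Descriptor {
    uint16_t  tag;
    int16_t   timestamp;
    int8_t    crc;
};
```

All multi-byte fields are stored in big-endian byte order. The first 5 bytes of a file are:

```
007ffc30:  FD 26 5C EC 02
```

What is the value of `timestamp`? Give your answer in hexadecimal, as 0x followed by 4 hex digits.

0x5CEC

`timestamp` follows `tag` (2 bytes), so it starts at byte offset 2 and occupies 2 bytes.
Bytes at offsets 2..3: 5C EC.
Big-endian stores the most-significant byte at the lowest address.
The bytes are already most-significant first: 0x5CEC.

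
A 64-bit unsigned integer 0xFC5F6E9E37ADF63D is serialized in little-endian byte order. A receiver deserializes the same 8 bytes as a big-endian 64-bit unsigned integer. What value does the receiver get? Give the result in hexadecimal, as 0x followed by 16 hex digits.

Stored little-endian, the bytes at ascending addresses are 3D F6 AD 37 9E 6E 5F FC.
Read back as big-endian, the last byte is least significant, giving 0x3DF6AD379E6E5FFC.

0x3DF6AD379E6E5FFC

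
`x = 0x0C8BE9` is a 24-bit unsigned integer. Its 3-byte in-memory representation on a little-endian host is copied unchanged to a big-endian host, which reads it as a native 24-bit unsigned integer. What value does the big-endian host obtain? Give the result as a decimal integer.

Stored little-endian, the bytes at ascending addresses are E9 8B 0C.
Read back as big-endian, the last byte is least significant, giving 0xE98B0C.
0xE98B0C = 15305484.

15305484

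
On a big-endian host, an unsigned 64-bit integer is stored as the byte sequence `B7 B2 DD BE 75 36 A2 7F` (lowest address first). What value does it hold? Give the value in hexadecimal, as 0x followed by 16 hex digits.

In big-endian order the high byte comes first in memory.
The bytes are already most-significant first: 0xB7B2DDBE7536A27F.

0xB7B2DDBE7536A27F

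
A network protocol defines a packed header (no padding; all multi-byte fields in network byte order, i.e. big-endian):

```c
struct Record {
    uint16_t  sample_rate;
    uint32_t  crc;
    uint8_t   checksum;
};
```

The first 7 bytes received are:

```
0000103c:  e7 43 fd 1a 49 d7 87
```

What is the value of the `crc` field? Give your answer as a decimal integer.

`crc` follows `sample_rate` (2 bytes), so it starts at byte offset 2 and occupies 4 bytes.
Bytes at offsets 2..5: FD 1A 49 D7.
In big-endian order the high byte comes first in memory.
The bytes are already most-significant first: 0xFD1A49D7.
0xFD1A49D7 = 4246358487.

4246358487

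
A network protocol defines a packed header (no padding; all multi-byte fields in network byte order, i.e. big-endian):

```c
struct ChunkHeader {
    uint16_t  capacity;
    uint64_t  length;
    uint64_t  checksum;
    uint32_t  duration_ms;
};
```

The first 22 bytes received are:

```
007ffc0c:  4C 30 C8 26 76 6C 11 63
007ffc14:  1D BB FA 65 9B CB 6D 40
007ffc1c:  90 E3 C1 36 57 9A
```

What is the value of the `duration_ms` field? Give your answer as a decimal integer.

`duration_ms` follows `capacity` (2 B), `length` (8 B), `checksum` (8 B), so it starts at offset 2 + 8 + 8 = 18 and occupies 4 bytes.
Bytes at offsets 18..21: C1 36 57 9A.
Big-endian: lowest address holds the most-significant byte.
The bytes are already most-significant first: 0xC136579A.
0xC136579A = 3241564058.

3241564058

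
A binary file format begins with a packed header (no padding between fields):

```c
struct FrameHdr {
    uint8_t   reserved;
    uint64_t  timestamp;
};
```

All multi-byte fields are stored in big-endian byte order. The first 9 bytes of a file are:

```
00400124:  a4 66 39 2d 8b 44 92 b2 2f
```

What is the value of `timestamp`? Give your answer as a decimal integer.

7365968741715325487

`timestamp` follows `reserved` (1 byte), so it starts at byte offset 1 and occupies 8 bytes.
Bytes at offsets 1..8: 66 39 2D 8B 44 92 B2 2F.
In big-endian order the high byte comes first in memory.
The bytes are already most-significant first: 0x66392D8B4492B22F.
0x66392D8B4492B22F = 7365968741715325487.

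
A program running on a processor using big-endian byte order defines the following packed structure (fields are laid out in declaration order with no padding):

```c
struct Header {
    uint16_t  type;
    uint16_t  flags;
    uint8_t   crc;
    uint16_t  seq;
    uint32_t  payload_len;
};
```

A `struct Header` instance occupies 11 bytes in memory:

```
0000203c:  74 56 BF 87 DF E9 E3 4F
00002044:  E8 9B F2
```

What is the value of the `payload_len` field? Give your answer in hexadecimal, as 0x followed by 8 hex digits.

0x4FE89BF2

`payload_len` follows `type` (2 B), `flags` (2 B), `crc` (1 B), `seq` (2 B), so it starts at offset 2 + 2 + 1 + 2 = 7 and occupies 4 bytes.
Bytes at offsets 7..10: 4F E8 9B F2.
Big-endian: lowest address holds the most-significant byte.
The bytes are already most-significant first: 0x4FE89BF2.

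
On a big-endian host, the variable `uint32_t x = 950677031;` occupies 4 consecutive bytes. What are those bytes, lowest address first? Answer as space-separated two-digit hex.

38 AA 2E 27

950677031 in hexadecimal, padded to 32 bits, is 0x38AA2E27.
Split into bytes (most-significant first): 38 AA 2E 27.
Big-endian: lowest address holds the most-significant byte.
So the memory order matches the most-significant-first order: 38 AA 2E 27.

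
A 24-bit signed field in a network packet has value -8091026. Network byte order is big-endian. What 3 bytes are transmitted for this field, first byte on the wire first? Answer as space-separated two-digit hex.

Two's complement of -8091026 in 24 bits: 8091026 = 0x7B7592; invert → 0x848A6D; add 1 → 0x848A6E.
Split into bytes (most-significant first): 84 8A 6E.
Big-endian: lowest address holds the most-significant byte.
So the memory order matches the most-significant-first order: 84 8A 6E.

84 8A 6E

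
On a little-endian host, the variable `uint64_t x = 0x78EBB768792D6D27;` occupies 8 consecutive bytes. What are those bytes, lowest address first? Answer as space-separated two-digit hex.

27 6D 2D 79 68 B7 EB 78

Split into bytes (most-significant first): 78 EB B7 68 79 2D 6D 27.
Little-endian stores the least-significant byte at the lowest address.
So at ascending addresses the bytes are 27 6D 2D 79 68 B7 EB 78.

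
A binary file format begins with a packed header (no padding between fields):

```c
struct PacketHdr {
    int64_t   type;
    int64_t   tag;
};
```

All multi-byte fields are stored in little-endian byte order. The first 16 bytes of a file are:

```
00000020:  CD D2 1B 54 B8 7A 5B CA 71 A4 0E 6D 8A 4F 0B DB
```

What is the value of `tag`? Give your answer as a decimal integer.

`tag` follows `type` (8 bytes), so it starts at byte offset 8 and occupies 8 bytes.
Bytes at offsets 8..15: 71 A4 0E 6D 8A 4F 0B DB.
Little-endian stores the least-significant byte at the lowest address.
Reassemble most-significant byte first: DB 0B 4F 8A 6D 0E A4 71 → 0xDB0B4F8A6D0EA471.
Top bit is set, so as a signed 64-bit value this is 0xDB0B4F8A6D0EA471 − 2^64 = -2662947298705759119.

-2662947298705759119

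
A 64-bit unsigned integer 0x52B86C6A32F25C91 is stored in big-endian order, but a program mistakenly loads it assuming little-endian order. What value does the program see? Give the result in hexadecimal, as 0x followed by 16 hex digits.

0x915CF2326A6CB852

Stored big-endian, the bytes at ascending addresses are 52 B8 6C 6A 32 F2 5C 91.
Read back as little-endian, the first byte is least significant, giving 0x915CF2326A6CB852.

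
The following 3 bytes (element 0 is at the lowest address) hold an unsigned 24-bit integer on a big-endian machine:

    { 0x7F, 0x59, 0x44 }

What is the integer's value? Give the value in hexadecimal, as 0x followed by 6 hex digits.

0x7F5944

In big-endian order the high byte comes first in memory.
The bytes are already most-significant first: 0x7F5944.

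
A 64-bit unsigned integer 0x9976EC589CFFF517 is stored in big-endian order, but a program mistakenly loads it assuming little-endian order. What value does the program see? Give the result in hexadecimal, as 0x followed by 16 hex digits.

0x17F5FF9C58EC7699

Stored big-endian, the bytes at ascending addresses are 99 76 EC 58 9C FF F5 17.
Read back as little-endian, the first byte is least significant, giving 0x17F5FF9C58EC7699.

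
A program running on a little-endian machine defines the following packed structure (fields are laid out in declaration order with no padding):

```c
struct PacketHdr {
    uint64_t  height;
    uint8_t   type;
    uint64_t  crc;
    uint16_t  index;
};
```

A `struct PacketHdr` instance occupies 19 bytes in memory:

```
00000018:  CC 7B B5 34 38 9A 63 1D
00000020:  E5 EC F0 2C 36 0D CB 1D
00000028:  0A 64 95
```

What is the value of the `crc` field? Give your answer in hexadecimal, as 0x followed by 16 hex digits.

`crc` follows `height` (8 B), `type` (1 B), so it starts at offset 8 + 1 = 9 and occupies 8 bytes.
Bytes at offsets 9..16: EC F0 2C 36 0D CB 1D 0A.
In little-endian order the low byte comes first in memory.
Reassemble most-significant byte first: 0A 1D CB 0D 36 2C F0 EC → 0x0A1DCB0D362CF0EC.

0x0A1DCB0D362CF0EC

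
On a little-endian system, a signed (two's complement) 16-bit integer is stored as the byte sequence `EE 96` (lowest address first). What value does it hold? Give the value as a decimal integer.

-26898

In little-endian order the low byte comes first in memory.
Reassemble most-significant byte first: 96 EE → 0x96EE.
Top bit is set, so as a signed 16-bit value this is 0x96EE − 2^16 = -26898.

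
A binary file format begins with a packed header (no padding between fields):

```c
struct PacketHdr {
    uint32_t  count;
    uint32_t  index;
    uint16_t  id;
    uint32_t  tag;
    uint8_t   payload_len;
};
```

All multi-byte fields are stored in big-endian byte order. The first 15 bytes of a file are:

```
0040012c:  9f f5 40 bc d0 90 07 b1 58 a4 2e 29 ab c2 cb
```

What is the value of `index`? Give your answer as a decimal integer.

3499100081

`index` follows `count` (4 bytes), so it starts at byte offset 4 and occupies 4 bytes.
Bytes at offsets 4..7: D0 90 07 B1.
Big-endian: lowest address holds the most-significant byte.
The bytes are already most-significant first: 0xD09007B1.
0xD09007B1 = 3499100081.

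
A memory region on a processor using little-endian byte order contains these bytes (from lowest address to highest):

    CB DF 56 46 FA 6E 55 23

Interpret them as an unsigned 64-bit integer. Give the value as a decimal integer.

2546063185548861387

In little-endian order the low byte comes first in memory.
Reassemble most-significant byte first: 23 55 6E FA 46 56 DF CB → 0x23556EFA4656DFCB.
0x23556EFA4656DFCB = 2546063185548861387.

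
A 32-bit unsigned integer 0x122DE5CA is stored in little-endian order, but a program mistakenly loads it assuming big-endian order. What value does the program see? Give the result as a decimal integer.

Stored little-endian, the bytes at ascending addresses are CA E5 2D 12.
Read back as big-endian, the last byte is least significant, giving 0xCAE52D12.
0xCAE52D12 = 3404016914.

3404016914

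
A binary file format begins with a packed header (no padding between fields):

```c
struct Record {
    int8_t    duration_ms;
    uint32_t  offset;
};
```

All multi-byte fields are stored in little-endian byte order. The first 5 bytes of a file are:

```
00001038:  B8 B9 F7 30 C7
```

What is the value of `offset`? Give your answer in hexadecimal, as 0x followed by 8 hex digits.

0xC730F7B9

`offset` follows `duration_ms` (1 byte), so it starts at byte offset 1 and occupies 4 bytes.
Bytes at offsets 1..4: B9 F7 30 C7.
In little-endian order the low byte comes first in memory.
Reassemble most-significant byte first: C7 30 F7 B9 → 0xC730F7B9.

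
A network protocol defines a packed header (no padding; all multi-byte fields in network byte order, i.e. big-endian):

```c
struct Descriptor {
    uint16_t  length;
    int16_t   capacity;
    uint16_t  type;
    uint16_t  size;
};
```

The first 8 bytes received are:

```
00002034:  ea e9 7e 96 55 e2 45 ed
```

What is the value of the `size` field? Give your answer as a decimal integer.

`size` follows `length` (2 B), `capacity` (2 B), `type` (2 B), so it starts at offset 2 + 2 + 2 = 6 and occupies 2 bytes.
Bytes at offsets 6..7: 45 ED.
Big-endian stores the most-significant byte at the lowest address.
The bytes are already most-significant first: 0x45ED.
0x45ED = 17901.

17901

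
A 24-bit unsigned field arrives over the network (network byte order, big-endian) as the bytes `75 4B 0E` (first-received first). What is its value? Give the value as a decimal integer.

7686926

Big-endian stores the most-significant byte at the lowest address.
The bytes are already most-significant first: 0x754B0E.
0x754B0E = 7686926.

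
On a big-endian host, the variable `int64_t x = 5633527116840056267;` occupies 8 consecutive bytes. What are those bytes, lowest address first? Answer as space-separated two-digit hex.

4E 2E 4F 10 A7 C8 35 CB

5633527116840056267 in hexadecimal, padded to 64 bits, is 0x4E2E4F10A7C835CB.
Split into bytes (most-significant first): 4E 2E 4F 10 A7 C8 35 CB.
In big-endian order the high byte comes first in memory.
So the memory order matches the most-significant-first order: 4E 2E 4F 10 A7 C8 35 CB.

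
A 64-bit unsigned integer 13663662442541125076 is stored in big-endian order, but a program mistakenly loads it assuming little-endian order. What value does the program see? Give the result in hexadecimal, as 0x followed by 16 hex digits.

0xD48D822A99149FBD

13663662442541125076 in 64-bit hexadecimal is 0xBD9F14992A828DD4.
Stored big-endian, the bytes at ascending addresses are BD 9F 14 99 2A 82 8D D4.
Read back as little-endian, the first byte is least significant, giving 0xD48D822A99149FBD.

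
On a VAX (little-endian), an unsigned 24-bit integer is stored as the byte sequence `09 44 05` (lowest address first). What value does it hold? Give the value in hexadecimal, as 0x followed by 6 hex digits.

Little-endian stores the least-significant byte at the lowest address.
Reassemble most-significant byte first: 05 44 09 → 0x054409.

0x054409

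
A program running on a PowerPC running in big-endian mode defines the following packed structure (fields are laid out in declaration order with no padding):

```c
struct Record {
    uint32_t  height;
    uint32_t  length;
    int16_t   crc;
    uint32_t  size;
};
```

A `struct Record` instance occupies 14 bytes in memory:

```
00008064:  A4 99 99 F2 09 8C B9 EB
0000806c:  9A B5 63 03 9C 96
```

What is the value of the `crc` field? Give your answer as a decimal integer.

`crc` follows `height` (4 B), `length` (4 B), so it starts at offset 4 + 4 = 8 and occupies 2 bytes.
Bytes at offsets 8..9: 9A B5.
Big-endian: lowest address holds the most-significant byte.
The bytes are already most-significant first: 0x9AB5.
Top bit is set, so as a signed 16-bit value this is 0x9AB5 − 2^16 = -25931.

-25931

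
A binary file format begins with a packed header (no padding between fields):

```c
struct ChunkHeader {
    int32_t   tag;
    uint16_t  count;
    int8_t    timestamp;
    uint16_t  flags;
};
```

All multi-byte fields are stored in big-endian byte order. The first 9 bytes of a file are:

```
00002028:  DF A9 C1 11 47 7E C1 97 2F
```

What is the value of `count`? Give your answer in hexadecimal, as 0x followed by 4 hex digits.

`count` follows `tag` (4 bytes), so it starts at byte offset 4 and occupies 2 bytes.
Bytes at offsets 4..5: 47 7E.
Big-endian stores the most-significant byte at the lowest address.
The bytes are already most-significant first: 0x477E.

0x477E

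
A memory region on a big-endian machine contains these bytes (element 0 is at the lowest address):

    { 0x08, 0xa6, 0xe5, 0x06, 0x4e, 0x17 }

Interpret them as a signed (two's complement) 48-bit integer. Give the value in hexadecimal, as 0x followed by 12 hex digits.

Big-endian stores the most-significant byte at the lowest address.
The bytes are already most-significant first: 0x08A6E5064E17.

0x08A6E5064E17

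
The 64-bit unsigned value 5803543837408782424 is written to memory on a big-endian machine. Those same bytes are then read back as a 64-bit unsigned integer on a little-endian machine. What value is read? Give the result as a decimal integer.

5803543837408782424 in 64-bit hexadecimal is 0x508A545F23286858.
Stored big-endian, the bytes at ascending addresses are 50 8A 54 5F 23 28 68 58.
Read back as little-endian, the first byte is least significant, giving 0x586828235F548A50.
0x586828235F548A50 = 6370385805303908944.

6370385805303908944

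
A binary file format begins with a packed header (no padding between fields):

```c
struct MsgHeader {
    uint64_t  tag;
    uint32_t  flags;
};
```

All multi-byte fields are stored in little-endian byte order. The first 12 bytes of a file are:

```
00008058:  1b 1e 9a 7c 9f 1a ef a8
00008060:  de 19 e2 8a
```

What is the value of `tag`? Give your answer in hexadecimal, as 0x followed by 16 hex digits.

`tag` is the first field, at byte offset 0, occupying 8 bytes.
Bytes at offsets 0..7: 1B 1E 9A 7C 9F 1A EF A8.
In little-endian order the low byte comes first in memory.
Reassemble most-significant byte first: A8 EF 1A 9F 7C 9A 1E 1B → 0xA8EF1A9F7C9A1E1B.

0xA8EF1A9F7C9A1E1B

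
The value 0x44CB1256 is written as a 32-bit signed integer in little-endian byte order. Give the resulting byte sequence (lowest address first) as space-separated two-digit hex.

56 12 CB 44

Split into bytes (most-significant first): 44 CB 12 56.
Little-endian stores the least-significant byte at the lowest address.
So at ascending addresses the bytes are 56 12 CB 44.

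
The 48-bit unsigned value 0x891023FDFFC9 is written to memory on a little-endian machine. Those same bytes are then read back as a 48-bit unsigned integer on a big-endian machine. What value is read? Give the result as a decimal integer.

222101300777097

Stored little-endian, the bytes at ascending addresses are C9 FF FD 23 10 89.
Read back as big-endian, the last byte is least significant, giving 0xC9FFFD231089.
0xC9FFFD231089 = 222101300777097.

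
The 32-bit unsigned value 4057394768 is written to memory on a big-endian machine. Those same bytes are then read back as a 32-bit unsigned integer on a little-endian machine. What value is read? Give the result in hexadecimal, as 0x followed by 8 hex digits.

0x50EED6F1

4057394768 in 32-bit hexadecimal is 0xF1D6EE50.
Stored big-endian, the bytes at ascending addresses are F1 D6 EE 50.
Read back as little-endian, the first byte is least significant, giving 0x50EED6F1.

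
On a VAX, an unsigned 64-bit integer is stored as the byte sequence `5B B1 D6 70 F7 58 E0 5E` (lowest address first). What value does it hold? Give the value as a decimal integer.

6836562054121697627

In little-endian order the low byte comes first in memory.
Reassemble most-significant byte first: 5E E0 58 F7 70 D6 B1 5B → 0x5EE058F770D6B15B.
0x5EE058F770D6B15B = 6836562054121697627.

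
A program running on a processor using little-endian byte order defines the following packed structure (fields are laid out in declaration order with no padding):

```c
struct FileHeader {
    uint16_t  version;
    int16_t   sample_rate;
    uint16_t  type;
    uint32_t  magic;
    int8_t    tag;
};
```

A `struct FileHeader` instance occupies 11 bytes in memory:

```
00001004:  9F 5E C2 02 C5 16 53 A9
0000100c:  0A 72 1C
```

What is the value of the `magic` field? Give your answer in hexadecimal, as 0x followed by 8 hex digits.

0x720AA953

`magic` follows `version` (2 B), `sample_rate` (2 B), `type` (2 B), so it starts at offset 2 + 2 + 2 = 6 and occupies 4 bytes.
Bytes at offsets 6..9: 53 A9 0A 72.
In little-endian order the low byte comes first in memory.
Reassemble most-significant byte first: 72 0A A9 53 → 0x720AA953.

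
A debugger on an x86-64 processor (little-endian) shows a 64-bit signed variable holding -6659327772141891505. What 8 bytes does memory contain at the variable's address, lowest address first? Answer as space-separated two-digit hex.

Two's complement of -6659327772141891505 in 64 bits: 6659327772141891505 = 0x5C6AAF537D692FB1; invert → 0xA39550AC8296D04E; add 1 → 0xA39550AC8296D04F.
Split into bytes (most-significant first): A3 95 50 AC 82 96 D0 4F.
Little-endian: lowest address holds the least-significant byte.
So at ascending addresses the bytes are 4F D0 96 82 AC 50 95 A3.

4F D0 96 82 AC 50 95 A3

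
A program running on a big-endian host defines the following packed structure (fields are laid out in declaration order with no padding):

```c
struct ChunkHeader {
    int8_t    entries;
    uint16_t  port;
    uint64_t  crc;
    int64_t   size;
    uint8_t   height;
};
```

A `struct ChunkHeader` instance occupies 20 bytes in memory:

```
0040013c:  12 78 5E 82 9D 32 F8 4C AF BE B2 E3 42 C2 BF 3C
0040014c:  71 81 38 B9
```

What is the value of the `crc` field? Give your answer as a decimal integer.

`crc` follows `entries` (1 B), `port` (2 B), so it starts at offset 1 + 2 = 3 and occupies 8 bytes.
Bytes at offsets 3..10: 82 9D 32 F8 4C AF BE B2.
Big-endian stores the most-significant byte at the lowest address.
The bytes are already most-significant first: 0x829D32F84CAFBEB2.
0x829D32F84CAFBEB2 = 9411734838294068914.

9411734838294068914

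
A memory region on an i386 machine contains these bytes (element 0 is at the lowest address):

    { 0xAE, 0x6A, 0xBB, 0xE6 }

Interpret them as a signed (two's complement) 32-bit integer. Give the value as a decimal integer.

-423925074

In little-endian order the low byte comes first in memory.
Reassemble most-significant byte first: E6 BB 6A AE → 0xE6BB6AAE.
Top bit is set, so as a signed 32-bit value this is 0xE6BB6AAE − 2^32 = -423925074.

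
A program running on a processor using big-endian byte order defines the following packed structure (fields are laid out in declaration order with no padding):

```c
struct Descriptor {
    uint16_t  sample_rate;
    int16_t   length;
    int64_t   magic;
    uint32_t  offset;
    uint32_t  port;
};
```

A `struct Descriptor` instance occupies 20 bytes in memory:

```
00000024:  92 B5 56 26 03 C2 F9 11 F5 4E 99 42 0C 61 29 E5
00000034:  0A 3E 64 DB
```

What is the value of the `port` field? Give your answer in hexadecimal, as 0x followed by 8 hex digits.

`port` follows `sample_rate` (2 B), `length` (2 B), `magic` (8 B), `offset` (4 B), so it starts at offset 2 + 2 + 8 + 4 = 16 and occupies 4 bytes.
Bytes at offsets 16..19: 0A 3E 64 DB.
In big-endian order the high byte comes first in memory.
The bytes are already most-significant first: 0x0A3E64DB.

0x0A3E64DB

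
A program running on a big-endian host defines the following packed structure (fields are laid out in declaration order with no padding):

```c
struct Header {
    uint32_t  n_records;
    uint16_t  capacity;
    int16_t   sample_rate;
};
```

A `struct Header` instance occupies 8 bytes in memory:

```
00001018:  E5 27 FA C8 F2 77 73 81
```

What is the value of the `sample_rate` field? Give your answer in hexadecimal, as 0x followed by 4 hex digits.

0x7381

`sample_rate` follows `n_records` (4 B), `capacity` (2 B), so it starts at offset 4 + 2 = 6 and occupies 2 bytes.
Bytes at offsets 6..7: 73 81.
Big-endian: lowest address holds the most-significant byte.
The bytes are already most-significant first: 0x7381.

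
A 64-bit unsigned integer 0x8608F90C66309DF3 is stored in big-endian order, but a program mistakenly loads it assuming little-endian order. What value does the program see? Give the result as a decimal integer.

Stored big-endian, the bytes at ascending addresses are 86 08 F9 0C 66 30 9D F3.
Read back as little-endian, the first byte is least significant, giving 0xF39D30660CF90886.
0xF39D30660CF90886 = 17554240137422506118.

17554240137422506118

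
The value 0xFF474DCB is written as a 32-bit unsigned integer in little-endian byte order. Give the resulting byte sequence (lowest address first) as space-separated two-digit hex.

CB 4D 47 FF

Split into bytes (most-significant first): FF 47 4D CB.
Little-endian stores the least-significant byte at the lowest address.
So at ascending addresses the bytes are CB 4D 47 FF.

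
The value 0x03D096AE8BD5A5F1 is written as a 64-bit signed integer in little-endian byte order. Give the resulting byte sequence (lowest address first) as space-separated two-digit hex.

F1 A5 D5 8B AE 96 D0 03

Split into bytes (most-significant first): 03 D0 96 AE 8B D5 A5 F1.
Little-endian: lowest address holds the least-significant byte.
So at ascending addresses the bytes are F1 A5 D5 8B AE 96 D0 03.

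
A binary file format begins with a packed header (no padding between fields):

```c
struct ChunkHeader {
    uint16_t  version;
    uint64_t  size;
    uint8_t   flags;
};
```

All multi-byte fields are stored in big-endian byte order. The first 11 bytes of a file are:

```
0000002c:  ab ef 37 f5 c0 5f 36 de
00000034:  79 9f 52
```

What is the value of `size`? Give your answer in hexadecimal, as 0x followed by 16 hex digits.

0x37F5C05F36DE799F

`size` follows `version` (2 bytes), so it starts at byte offset 2 and occupies 8 bytes.
Bytes at offsets 2..9: 37 F5 C0 5F 36 DE 79 9F.
Big-endian stores the most-significant byte at the lowest address.
The bytes are already most-significant first: 0x37F5C05F36DE799F.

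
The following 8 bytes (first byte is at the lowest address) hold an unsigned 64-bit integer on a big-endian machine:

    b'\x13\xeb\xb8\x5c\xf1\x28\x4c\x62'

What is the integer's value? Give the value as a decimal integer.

1435443615570087010

In big-endian order the high byte comes first in memory.
The bytes are already most-significant first: 0x13EBB85CF1284C62.
0x13EBB85CF1284C62 = 1435443615570087010.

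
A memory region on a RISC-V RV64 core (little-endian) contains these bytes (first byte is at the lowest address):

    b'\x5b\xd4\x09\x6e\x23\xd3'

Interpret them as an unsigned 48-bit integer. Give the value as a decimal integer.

In little-endian order the low byte comes first in memory.
Reassemble most-significant byte first: D3 23 6E 09 D4 5B → 0xD3236E09D45B.
0xD3236E09D45B = 232149123454043.

232149123454043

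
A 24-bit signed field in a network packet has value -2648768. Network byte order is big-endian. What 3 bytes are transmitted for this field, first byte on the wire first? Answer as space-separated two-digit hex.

D7 95 40

Two's complement of -2648768 in 24 bits: 2648768 = 0x286AC0; invert → 0xD7953F; add 1 → 0xD79540.
Split into bytes (most-significant first): D7 95 40.
Big-endian: lowest address holds the most-significant byte.
So the memory order matches the most-significant-first order: D7 95 40.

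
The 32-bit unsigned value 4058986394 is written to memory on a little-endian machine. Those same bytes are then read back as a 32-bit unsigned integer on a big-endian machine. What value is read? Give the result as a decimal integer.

4058986394 in 32-bit hexadecimal is 0xF1EF379A.
Stored little-endian, the bytes at ascending addresses are 9A 37 EF F1.
Read back as big-endian, the last byte is least significant, giving 0x9A37EFF1.
0x9A37EFF1 = 2587357169.

2587357169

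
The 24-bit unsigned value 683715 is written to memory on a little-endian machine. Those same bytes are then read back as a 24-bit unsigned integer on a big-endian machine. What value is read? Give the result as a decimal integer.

12807690

683715 in 24-bit hexadecimal is 0x0A6EC3.
Stored little-endian, the bytes at ascending addresses are C3 6E 0A.
Read back as big-endian, the last byte is least significant, giving 0xC36E0A.
0xC36E0A = 12807690.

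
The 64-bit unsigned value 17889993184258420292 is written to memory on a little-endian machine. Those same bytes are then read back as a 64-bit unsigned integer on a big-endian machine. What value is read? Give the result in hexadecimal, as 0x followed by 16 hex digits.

0x44EEE10D040646F8

17889993184258420292 in 64-bit hexadecimal is 0xF84606040DE1EE44.
Stored little-endian, the bytes at ascending addresses are 44 EE E1 0D 04 06 46 F8.
Read back as big-endian, the last byte is least significant, giving 0x44EEE10D040646F8.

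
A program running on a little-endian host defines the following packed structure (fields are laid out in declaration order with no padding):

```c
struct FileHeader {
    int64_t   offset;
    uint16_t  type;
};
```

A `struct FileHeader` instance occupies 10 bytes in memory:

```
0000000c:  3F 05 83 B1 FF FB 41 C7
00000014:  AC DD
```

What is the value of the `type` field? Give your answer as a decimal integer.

56748

`type` follows `offset` (8 bytes), so it starts at byte offset 8 and occupies 2 bytes.
Bytes at offsets 8..9: AC DD.
Little-endian: lowest address holds the least-significant byte.
Reassemble most-significant byte first: DD AC → 0xDDAC.
0xDDAC = 56748.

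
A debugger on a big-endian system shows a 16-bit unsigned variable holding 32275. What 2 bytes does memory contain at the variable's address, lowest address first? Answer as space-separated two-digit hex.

32275 in hexadecimal, padded to 16 bits, is 0x7E13.
Split into bytes (most-significant first): 7E 13.
Big-endian stores the most-significant byte at the lowest address.
So the memory order matches the most-significant-first order: 7E 13.

7E 13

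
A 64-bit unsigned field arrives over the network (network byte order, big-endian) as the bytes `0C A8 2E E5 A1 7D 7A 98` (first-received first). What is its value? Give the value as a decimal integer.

Big-endian: lowest address holds the most-significant byte.
The bytes are already most-significant first: 0x0CA82EE5A17D7A98.
0x0CA82EE5A17D7A98 = 912030488334269080.

912030488334269080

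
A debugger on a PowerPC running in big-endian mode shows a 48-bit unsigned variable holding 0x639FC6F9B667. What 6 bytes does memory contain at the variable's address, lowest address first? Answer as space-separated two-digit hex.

63 9F C6 F9 B6 67

Split into bytes (most-significant first): 63 9F C6 F9 B6 67.
Big-endian stores the most-significant byte at the lowest address.
So the memory order matches the most-significant-first order: 63 9F C6 F9 B6 67.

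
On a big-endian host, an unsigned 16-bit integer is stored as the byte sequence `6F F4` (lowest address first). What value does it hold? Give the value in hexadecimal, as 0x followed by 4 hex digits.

0x6FF4

Big-endian: lowest address holds the most-significant byte.
The bytes are already most-significant first: 0x6FF4.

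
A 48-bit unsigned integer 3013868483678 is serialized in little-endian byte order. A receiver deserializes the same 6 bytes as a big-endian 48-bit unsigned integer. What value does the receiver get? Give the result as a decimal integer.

3013868483678 in 48-bit hexadecimal is 0x02BDB88F745E.
Stored little-endian, the bytes at ascending addresses are 5E 74 8F B8 BD 02.
Read back as big-endian, the last byte is least significant, giving 0x5E748FB8BD02.
0x5E748FB8BD02 = 103854720466178.

103854720466178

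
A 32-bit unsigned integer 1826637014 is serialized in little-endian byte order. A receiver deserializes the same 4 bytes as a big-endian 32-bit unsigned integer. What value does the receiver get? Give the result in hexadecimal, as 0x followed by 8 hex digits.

0xD644E06C

1826637014 in 32-bit hexadecimal is 0x6CE044D6.
Stored little-endian, the bytes at ascending addresses are D6 44 E0 6C.
Read back as big-endian, the last byte is least significant, giving 0xD644E06C.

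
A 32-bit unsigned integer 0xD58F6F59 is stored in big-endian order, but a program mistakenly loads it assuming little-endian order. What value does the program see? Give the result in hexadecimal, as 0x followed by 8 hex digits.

Stored big-endian, the bytes at ascending addresses are D5 8F 6F 59.
Read back as little-endian, the first byte is least significant, giving 0x596F8FD5.

0x596F8FD5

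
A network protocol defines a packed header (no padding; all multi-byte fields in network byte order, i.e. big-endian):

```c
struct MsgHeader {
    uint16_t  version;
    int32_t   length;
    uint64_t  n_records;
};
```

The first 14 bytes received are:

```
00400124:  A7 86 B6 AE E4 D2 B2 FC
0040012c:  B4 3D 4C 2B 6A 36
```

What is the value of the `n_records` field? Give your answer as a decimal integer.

12897381608246176310

`n_records` follows `version` (2 B), `length` (4 B), so it starts at offset 2 + 4 = 6 and occupies 8 bytes.
Bytes at offsets 6..13: B2 FC B4 3D 4C 2B 6A 36.
Big-endian stores the most-significant byte at the lowest address.
The bytes are already most-significant first: 0xB2FCB43D4C2B6A36.
0xB2FCB43D4C2B6A36 = 12897381608246176310.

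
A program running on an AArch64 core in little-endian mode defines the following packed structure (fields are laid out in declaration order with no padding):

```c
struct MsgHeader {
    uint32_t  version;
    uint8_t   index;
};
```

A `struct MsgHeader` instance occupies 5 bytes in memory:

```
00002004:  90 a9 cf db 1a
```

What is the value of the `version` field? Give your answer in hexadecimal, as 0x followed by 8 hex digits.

0xDBCFA990

`version` is the first field, at byte offset 0, occupying 4 bytes.
Bytes at offsets 0..3: 90 A9 CF DB.
In little-endian order the low byte comes first in memory.
Reassemble most-significant byte first: DB CF A9 90 → 0xDBCFA990.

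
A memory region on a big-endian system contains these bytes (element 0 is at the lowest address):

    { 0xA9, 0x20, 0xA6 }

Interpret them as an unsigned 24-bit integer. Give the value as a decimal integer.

Big-endian stores the most-significant byte at the lowest address.
The bytes are already most-significant first: 0xA920A6.
0xA920A6 = 11083942.

11083942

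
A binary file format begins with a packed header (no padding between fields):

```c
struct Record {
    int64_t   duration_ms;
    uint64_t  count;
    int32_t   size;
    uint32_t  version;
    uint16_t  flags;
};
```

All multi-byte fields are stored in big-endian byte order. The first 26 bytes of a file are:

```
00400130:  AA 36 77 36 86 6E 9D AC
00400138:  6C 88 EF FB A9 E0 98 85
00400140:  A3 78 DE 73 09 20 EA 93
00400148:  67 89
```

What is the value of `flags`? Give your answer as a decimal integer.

26505

`flags` follows `duration_ms` (8 B), `count` (8 B), `size` (4 B), `version` (4 B), so it starts at offset 8 + 8 + 4 + 4 = 24 and occupies 2 bytes.
Bytes at offsets 24..25: 67 89.
In big-endian order the high byte comes first in memory.
The bytes are already most-significant first: 0x6789.
0x6789 = 26505.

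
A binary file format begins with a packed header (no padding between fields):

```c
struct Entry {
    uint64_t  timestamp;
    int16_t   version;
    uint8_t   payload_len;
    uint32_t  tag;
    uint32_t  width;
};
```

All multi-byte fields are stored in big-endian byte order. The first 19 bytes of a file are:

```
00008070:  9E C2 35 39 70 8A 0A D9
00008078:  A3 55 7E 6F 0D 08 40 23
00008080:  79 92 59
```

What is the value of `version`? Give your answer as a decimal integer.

`version` follows `timestamp` (8 bytes), so it starts at byte offset 8 and occupies 2 bytes.
Bytes at offsets 8..9: A3 55.
Big-endian: lowest address holds the most-significant byte.
The bytes are already most-significant first: 0xA355.
Top bit is set, so as a signed 16-bit value this is 0xA355 − 2^16 = -23723.

-23723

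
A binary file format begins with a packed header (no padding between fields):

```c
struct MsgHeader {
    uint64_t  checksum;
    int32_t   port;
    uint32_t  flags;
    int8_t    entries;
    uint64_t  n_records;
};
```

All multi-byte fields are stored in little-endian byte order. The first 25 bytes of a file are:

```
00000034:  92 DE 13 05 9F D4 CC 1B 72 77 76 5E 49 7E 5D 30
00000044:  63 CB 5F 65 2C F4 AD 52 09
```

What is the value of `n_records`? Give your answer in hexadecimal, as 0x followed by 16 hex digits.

`n_records` follows `checksum` (8 B), `port` (4 B), `flags` (4 B), `entries` (1 B), so it starts at offset 8 + 4 + 4 + 1 = 17 and occupies 8 bytes.
Bytes at offsets 17..24: CB 5F 65 2C F4 AD 52 09.
Little-endian stores the least-significant byte at the lowest address.
Reassemble most-significant byte first: 09 52 AD F4 2C 65 5F CB → 0x0952ADF42C655FCB.

0x0952ADF42C655FCB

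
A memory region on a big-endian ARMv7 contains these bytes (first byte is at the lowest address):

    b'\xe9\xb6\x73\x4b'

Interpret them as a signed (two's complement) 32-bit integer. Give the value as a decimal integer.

-373918901

Big-endian: lowest address holds the most-significant byte.
The bytes are already most-significant first: 0xE9B6734B.
Top bit is set, so as a signed 32-bit value this is 0xE9B6734B − 2^32 = -373918901.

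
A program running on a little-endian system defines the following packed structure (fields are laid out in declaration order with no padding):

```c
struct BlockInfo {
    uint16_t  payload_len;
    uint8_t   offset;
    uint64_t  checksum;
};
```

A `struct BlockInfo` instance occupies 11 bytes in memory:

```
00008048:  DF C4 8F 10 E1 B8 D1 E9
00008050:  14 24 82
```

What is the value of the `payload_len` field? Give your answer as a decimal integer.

50399

`payload_len` is the first field, at byte offset 0, occupying 2 bytes.
Bytes at offsets 0..1: DF C4.
In little-endian order the low byte comes first in memory.
Reassemble most-significant byte first: C4 DF → 0xC4DF.
0xC4DF = 50399.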